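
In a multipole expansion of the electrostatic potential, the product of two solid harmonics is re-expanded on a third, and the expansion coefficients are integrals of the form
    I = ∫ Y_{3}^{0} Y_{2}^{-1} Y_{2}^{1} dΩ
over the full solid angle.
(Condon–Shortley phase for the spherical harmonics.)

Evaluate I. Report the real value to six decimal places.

0.000000

Σlᵢ=7 odd — θ-integrand is odd under cosθ→−cosθ; I=0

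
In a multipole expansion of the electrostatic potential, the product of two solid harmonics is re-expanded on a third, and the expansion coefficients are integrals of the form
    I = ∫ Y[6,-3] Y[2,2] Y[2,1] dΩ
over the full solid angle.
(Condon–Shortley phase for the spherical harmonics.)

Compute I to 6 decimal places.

0.000000

triangle: need 4≤l₃≤8, have 2; I=0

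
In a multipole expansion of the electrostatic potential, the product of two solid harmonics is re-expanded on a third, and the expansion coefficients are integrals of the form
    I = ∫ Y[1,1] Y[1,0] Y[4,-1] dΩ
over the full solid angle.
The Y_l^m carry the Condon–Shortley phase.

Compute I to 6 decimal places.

|1−1|≤4≤1+1 violated ⇒ I = 0

0.000000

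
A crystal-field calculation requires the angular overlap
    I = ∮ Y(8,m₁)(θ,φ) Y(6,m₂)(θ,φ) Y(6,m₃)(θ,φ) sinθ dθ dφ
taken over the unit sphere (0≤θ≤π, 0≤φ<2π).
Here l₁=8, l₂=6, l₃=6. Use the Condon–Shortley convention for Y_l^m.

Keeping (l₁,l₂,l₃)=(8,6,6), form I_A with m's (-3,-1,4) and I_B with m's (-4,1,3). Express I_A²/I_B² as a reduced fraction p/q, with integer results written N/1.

2/1

Shared (l₁,l₂,l₃)=(8,6,6): N and (l;000)² cancel in I_A²/I_B².
A: Δ = 8!·8!·4!/21! = 1/1309458150; Racah Σ t=3..5: t=3:−1/116121600 t=4:+1/17418240 t=5:−1/24883200 = 1/116121600; ⇒ 3j(8 6 6; -3 -1 4)² = 5/4199, sgn +1
B: Δ = 8!·8!·4!/21! = 1/1309458150; Racah Σ t=4..7: t=4:+1/139345920 t=5:−1/14515200 t=6:+1/12441600 t=7:−1/87091200 = 1/139345920; ⇒ 3j(8 6 6; -4 1 3)² = 5/8398, sgn -1
I_A²/I_B² = (5/4199)/(5/8398) = 2/1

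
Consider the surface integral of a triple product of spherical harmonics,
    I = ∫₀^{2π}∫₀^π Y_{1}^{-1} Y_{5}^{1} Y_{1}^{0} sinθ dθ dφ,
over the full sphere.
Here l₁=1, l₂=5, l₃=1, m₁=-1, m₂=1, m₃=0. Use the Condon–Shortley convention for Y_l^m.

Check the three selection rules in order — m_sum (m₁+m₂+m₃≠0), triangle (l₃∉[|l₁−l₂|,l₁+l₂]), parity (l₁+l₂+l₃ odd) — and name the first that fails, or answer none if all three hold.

Σmᵢ = 0  ✓
l₃∈[|l₁−l₂|,l₁+l₂]=[4,6], have l₃=1  ✗
Σlᵢ = 7 ⇒ odd

triangle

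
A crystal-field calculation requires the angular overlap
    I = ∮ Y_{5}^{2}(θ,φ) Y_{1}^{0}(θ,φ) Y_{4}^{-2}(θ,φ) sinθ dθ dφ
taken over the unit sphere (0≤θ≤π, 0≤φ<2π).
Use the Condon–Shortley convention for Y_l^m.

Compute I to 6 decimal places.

0.225034

Checks pass: Σm=0; 10 even; l₃=4∈[4,6].
(2·5+1)(2·1+1)(2·4+1) = 297
Δ: 2! 8! 0! / 11! → 1/495
sum: t=1:−1/576 = -1/576
3j²(5 1 4; 0 0 0) = Δ·Π!·Σ² = 5/99  (sign -1)
sum: t=1:−1/1440 = -1/1440
3j²(5 1 4; 2 0 -2) = Δ·Π!·Σ² = 7/165  (sign -1)
combine: 4πI² = 297·5/99·7/165 = 7/11
take √, sign +1: I = 0.22503380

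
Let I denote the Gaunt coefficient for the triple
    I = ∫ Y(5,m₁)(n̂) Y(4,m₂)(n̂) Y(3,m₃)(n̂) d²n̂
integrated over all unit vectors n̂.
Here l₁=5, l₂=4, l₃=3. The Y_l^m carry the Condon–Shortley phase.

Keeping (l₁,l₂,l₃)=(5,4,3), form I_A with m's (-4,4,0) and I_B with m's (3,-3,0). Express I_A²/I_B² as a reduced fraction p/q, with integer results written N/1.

l's match ⇒ only the (l;m) 3-j factors differ between A and B.
A: triangle coeff Δ(5,4,3) = 1/180180; Σ_t [6,6]: t=6:+1/8640 = 1/8640; (3j)²=28/715 [(5 4 3; -4 4 0)], sign=-1
B: triangle coeff Δ(5,4,3) = 1/180180; Σ_t [0,1]: t=0:+1/2880 t=1:−1/1440 = -1/2880; (3j)²=7/715 [(5 4 3; 3 -3 0)], sign=+1
I_A²/I_B² = (28/715)/(7/715) = 4/1

4/1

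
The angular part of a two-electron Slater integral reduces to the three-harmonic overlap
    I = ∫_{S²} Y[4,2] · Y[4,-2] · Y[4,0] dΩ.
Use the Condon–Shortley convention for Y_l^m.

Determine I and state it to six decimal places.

m-sum 0 ✓  L=12 even ✓  0≤4≤8 ✓
Π(2lᵢ+1) = 9×9×9 = 729
triangle coeff Δ(4,4,4) = 1/450450
Σ_t [0,4]: t=0:+1/13824 t=1:−1/216 t=2:+1/64 t=3:−1/216 t=4:+1/13824 = 5/768
(3j)²=18/1001 [(4 4 4; 0 0 0)], sign=+1
Σ_t [0,2]: t=0:+1/384 t=1:−1/216 t=2:+1/2304 = -11/6912
(3j)²=11/1638 [(4 4 4; 2 -2 0)], sign=-1
⇒ 4πI² = 729/8281
I = (-1)√(729/8281/(4π)) = -0.08369845

-0.083698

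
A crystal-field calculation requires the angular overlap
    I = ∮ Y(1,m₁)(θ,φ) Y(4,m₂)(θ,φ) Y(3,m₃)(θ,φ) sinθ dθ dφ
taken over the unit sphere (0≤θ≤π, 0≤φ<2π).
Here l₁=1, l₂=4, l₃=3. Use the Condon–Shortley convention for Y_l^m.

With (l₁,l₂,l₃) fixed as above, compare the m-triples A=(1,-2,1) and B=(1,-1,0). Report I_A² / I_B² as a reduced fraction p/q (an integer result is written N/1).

3/2

l's match ⇒ only the (l;m) 3-j factors differ between A and B.
A: triangle coeff Δ(1,4,3) = 1/252; Σ_t [0,0]: t=0:+1/96 = 1/96; (3j)²=5/84 [(1 4 3; 1 -2 1)], sign=+1
B: triangle coeff Δ(1,4,3) = 1/252; Σ_t [0,0]: t=0:+1/72 = 1/72; (3j)²=5/126 [(1 4 3; 1 -1 0)], sign=-1
I_A²/I_B² = (5/84)/(5/126) = 3/2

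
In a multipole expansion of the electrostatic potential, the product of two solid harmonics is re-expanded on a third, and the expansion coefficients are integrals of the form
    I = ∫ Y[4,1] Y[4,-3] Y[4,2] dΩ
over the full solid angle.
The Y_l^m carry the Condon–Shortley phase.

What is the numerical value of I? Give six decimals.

Rules hold: Σm=0, L=12 even, 0≤4≤8.
N = 9·9·9 = 729
Δ = 4!·4!·4!/13! = 1/450450
Racah Σ t=0..4: t=0:+1/13824 t=1:−1/216 t=2:+1/64 t=3:−1/216 t=4:+1/13824 = 5/768
⇒ 3j(4 4 4; 0 0 0)² = 18/1001, sgn +1
Racah Σ t=0..1: t=0:+1/864 t=1:−1/576 = -1/1728
⇒ 3j(4 4 4; 1 -3 2)² = 5/1287, sgn -1
4πI² = N·(3j₀)²·(3jₘ)² = 7290/143143
I = -1·√(0.0509281/4π) = -0.06366105

-0.063661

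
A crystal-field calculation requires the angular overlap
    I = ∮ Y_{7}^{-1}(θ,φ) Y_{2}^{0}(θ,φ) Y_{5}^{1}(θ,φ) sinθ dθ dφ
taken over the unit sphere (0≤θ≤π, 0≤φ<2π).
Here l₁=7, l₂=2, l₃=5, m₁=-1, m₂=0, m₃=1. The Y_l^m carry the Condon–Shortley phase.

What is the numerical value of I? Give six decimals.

-0.232242

Checks pass: Σm=0; 14 even; l₃=5∈[5,9].
(2·7+1)(2·2+1)(2·5+1) = 825
Δ: 4! 10! 0! / 15! → 1/15015
sum: t=2:+1/57600 = 1/57600
3j²(7 2 5; 0 0 0) = Δ·Π!·Σ² = 21/715  (sign -1)
sum: t=2:+1/69120 = 1/69120
3j²(7 2 5; -1 0 1) = Δ·Π!·Σ² = 4/143  (sign +1)
combine: 4πI² = 825·21/715·4/143 = 1260/1859
take √, sign -1: I = -0.23224194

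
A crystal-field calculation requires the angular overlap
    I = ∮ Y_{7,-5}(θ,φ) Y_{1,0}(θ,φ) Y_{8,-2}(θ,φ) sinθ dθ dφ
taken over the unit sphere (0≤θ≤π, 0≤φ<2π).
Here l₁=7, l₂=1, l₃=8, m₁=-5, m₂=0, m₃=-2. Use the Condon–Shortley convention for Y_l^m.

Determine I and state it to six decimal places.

m-sum = -5 + 0 − 2 = -7 ≠ 0 ⇒ I = 0

0.000000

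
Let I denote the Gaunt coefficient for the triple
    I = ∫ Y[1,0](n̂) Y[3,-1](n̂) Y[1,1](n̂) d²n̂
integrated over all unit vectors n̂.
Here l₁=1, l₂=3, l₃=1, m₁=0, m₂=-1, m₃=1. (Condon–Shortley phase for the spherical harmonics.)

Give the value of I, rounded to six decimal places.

|1−3|≤1≤1+3 violated ⇒ I = 0

0.000000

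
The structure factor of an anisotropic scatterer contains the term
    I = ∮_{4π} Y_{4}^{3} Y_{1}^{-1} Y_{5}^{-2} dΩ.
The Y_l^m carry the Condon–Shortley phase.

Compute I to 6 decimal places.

m-sum 0 ✓  L=10 even ✓  3≤5≤5 ✓
Π(2lᵢ+1) = 9×3×11 = 297
triangle coeff Δ(4,1,5) = 1/495
Σ_t [0,0]: t=0:+1/576 = 1/576
(3j)²=5/99 [(4 1 5; 0 0 0)], sign=-1
Σ_t [0,0]: t=0:+1/10080 = 1/10080
(3j)²=1/165 [(4 1 5; 3 -1 -2)], sign=-1
⇒ 4πI² = 1/11
I = (+1)√(1/11/(4π)) = 0.08505478

0.085055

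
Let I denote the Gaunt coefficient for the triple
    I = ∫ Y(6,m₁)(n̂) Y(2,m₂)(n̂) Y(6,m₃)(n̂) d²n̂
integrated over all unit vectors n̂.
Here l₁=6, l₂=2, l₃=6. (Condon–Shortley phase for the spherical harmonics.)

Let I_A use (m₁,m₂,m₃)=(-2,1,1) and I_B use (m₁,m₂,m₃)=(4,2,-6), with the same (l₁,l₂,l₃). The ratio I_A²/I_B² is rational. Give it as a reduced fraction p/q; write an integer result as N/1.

Same 6,2,6: normalisation and zero-m 3j drop out of the ratio.
A: Δ: 2! 10! 2! / 15! → 1/90090; sum: t=1:−1/60480 t=2:+1/34560 = 1/80640; 3j²(6 2 6; -2 1 1) = Δ·Π!·Σ² = 6/1001  (sign -1)
B: Δ: 2! 10! 2! / 15! → 1/90090; sum: t=2:+1/14515200 = 1/14515200; 3j²(6 2 6; 4 2 -6) = Δ·Π!·Σ² = 2/455  (sign +1)
I_A²/I_B² = (6/1001)/(2/455) = 15/11

15/11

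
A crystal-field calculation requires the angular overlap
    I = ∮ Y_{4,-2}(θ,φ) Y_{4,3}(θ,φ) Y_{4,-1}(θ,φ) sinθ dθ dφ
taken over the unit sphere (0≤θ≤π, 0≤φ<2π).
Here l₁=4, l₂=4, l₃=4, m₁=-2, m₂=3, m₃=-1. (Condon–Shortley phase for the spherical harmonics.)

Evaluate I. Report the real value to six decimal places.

m-sum 0 ✓  L=12 even ✓  0≤4≤8 ✓
Π(2lᵢ+1) = 9×9×9 = 729
triangle coeff Δ(4,4,4) = 1/450450
Σ_t [0,4]: t=0:+1/13824 t=1:−1/216 t=2:+1/64 t=3:−1/216 t=4:+1/13824 = 5/768
(3j)²=18/1001 [(4 4 4; 0 0 0)], sign=+1
Σ_t [3,4]: t=3:−1/864 t=4:+1/576 = 1/1728
(3j)²=5/1287 [(4 4 4; -2 3 -1)], sign=-1
⇒ 4πI² = 7290/143143
I = (-1)√(7290/143143/(4π)) = -0.06366105

-0.063661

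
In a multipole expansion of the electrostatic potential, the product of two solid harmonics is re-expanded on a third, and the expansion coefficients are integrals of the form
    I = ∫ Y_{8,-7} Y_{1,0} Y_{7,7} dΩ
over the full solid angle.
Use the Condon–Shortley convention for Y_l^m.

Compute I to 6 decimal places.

m-sum 0 ✓  L=16 even ✓  7≤7≤9 ✓
Π(2lᵢ+1) = 17×3×15 = 765
triangle coeff Δ(8,1,7) = 1/2040
Σ_t [1,1]: t=1:−1/25401600 = -1/25401600
(3j)²=8/255 [(8 1 7; 0 0 0)], sign=+1
Σ_t [1,1]: t=1:−1/87178291200 = -1/87178291200
(3j)²=1/136 [(8 1 7; -7 0 7)], sign=-1
⇒ 4πI² = 3/17
I = (-1)√(3/17/(4π)) = -0.11850352

-0.118504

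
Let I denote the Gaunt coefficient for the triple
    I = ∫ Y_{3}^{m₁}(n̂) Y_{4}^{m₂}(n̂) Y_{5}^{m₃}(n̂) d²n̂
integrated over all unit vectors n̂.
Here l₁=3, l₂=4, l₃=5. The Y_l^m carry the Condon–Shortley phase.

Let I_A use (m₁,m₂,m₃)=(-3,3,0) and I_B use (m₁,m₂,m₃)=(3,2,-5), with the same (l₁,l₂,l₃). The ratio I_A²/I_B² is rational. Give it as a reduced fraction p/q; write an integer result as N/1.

1/2

Shared (l₁,l₂,l₃)=(3,4,5): N and (l;000)² cancel in I_A²/I_B².
A: Δ = 2!·4!·6!/13! = 1/180180; Racah Σ t=2..2: t=2:+1/5760 = 1/5760; ⇒ 3j(3 4 5; -3 3 0)² = 5/572, sgn -1
B: Δ = 2!·4!·6!/13! = 1/180180; Racah Σ t=0..0: t=0:+1/34560 = 1/34560; ⇒ 3j(3 4 5; 3 2 -5)² = 5/286, sgn +1
I_A²/I_B² = (5/572)/(5/286) = 1/2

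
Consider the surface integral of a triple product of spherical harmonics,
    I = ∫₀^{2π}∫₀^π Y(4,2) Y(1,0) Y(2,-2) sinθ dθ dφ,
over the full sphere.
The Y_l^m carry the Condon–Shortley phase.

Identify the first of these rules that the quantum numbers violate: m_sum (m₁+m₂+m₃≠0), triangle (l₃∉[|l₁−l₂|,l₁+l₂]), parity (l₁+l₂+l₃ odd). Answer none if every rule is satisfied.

triangle

m₁+m₂+m₃ = 2 + 0 − 2 = 0  ✓
triangle: |4−1|=3 ≤ l₃=2 ≤ 4+1=5  ✗
parity: l₁+l₂+l₃ = 7 is odd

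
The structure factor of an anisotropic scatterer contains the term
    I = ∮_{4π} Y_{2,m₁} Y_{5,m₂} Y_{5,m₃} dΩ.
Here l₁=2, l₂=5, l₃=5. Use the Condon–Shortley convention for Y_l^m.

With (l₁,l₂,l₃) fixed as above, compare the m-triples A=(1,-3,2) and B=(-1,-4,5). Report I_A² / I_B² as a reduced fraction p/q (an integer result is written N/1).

Shared (l₁,l₂,l₃)=(2,5,5): N and (l;000)² cancel in I_A²/I_B².
A: Δ = 2!·2!·8!/13! = 1/38610; Racah Σ t=0..1: t=0:+1/2880 t=1:−1/10080 = 1/4032; ⇒ 3j(2 5 5; 1 -3 2)² = 10/429, sgn -1
B: Δ = 2!·2!·8!/13! = 1/38610; Racah Σ t=1..1: t=1:−1/80640 = -1/80640; ⇒ 3j(2 5 5; -1 -4 5)² = 9/286, sgn -1
I_A²/I_B² = (10/429)/(9/286) = 20/27

20/27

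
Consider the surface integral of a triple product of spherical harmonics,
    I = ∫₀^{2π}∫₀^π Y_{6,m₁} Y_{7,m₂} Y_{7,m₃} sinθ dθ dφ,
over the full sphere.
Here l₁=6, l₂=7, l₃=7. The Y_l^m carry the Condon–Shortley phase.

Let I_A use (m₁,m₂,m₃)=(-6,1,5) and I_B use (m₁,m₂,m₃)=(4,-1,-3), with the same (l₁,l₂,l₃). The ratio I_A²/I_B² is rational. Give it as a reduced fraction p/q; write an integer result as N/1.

l's match ⇒ only the (l;m) 3-j factors differ between A and B.
A: triangle coeff Δ(6,7,7) = 1/2444321880; Σ_t [6,6]: t=6:+1/746496000 = 1/746496000; (3j)²=616/62985 [(6 7 7; -6 1 5)], sign=+1
B: triangle coeff Δ(6,7,7) = 1/2444321880; Σ_t [0,2]: t=0:+1/49766400 t=1:−1/10368000 t=2:+1/19906560 = -13/497664000; (3j)²=91/17765 [(6 7 7; 4 -1 -3)], sign=-1
I_A²/I_B² = (616/62985)/(91/17765) = 968/507

968/507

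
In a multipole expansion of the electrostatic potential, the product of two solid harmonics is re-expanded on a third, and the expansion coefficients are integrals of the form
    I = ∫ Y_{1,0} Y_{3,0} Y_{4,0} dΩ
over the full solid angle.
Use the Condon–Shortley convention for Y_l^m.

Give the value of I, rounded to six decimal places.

0.246233

Checks pass: Σm=0; 8 even; l₃=4∈[2,4].
(2·1+1)(2·3+1)(2·4+1) = 189
Δ: 0! 2! 6! / 9! → 1/252
sum: t=0:+1/36 = 1/36
3j²(1 3 4; 0 0 0) = Δ·Π!·Σ² = 4/63  (sign +1)
(m-triple is (0,0,0) — same symbol as above.)
combine: 4πI² = 189·4/63·4/63 = 16/21
take √, sign +1: I = 0.24623252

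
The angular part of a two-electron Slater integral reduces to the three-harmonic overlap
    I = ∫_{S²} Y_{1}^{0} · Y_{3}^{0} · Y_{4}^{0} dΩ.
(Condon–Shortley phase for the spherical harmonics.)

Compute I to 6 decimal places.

Rules hold: Σm=0, L=8 even, 2≤4≤4.
N = 3·7·9 = 189
Δ = 0!·2!·6!/9! = 1/252
Racah Σ t=0..0: t=0:+1/36 = 1/36
⇒ 3j(1 3 4; 0 0 0)² = 4/63, sgn +1
(m-triple is (0,0,0) — same symbol as above.)
4πI² = N·(3j₀)²·(3jₘ)² = 16/21
I = +1·√(0.761905/4π) = 0.24623252

0.246233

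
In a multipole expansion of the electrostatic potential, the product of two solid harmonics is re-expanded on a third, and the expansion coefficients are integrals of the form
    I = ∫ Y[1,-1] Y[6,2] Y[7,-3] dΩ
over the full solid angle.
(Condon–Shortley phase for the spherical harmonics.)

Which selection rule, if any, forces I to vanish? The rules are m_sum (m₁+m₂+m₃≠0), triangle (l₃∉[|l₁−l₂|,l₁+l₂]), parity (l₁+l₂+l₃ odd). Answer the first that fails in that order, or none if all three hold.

azimuthal sum: -1 + 2 − 3 = -2  ✗
5 ≤ 7 ≤ 7 (triangle on l)
L = 1 + 6 + 7 = 14 (even)

m_sum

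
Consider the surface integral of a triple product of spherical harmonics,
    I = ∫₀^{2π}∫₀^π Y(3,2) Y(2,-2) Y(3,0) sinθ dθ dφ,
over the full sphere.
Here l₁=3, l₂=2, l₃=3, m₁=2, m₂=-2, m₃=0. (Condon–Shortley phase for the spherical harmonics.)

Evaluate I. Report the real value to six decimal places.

m-sum 0 ✓  L=8 even ✓  1≤3≤5 ✓
Π(2lᵢ+1) = 7×5×7 = 245
triangle coeff Δ(3,2,3) = 1/3780
Σ_t [0,2]: t=0:+1/24 t=1:−1/4 t=2:+1/24 = -1/6
(3j)²=4/105 [(3 2 3; 0 0 0)], sign=+1
Σ_t [0,0]: t=0:+1/24 = 1/24
(3j)²=1/21 [(3 2 3; 2 -2 0)], sign=-1
⇒ 4πI² = 4/9
I = (-1)√(4/9/(4π)) = -0.18806319

-0.188063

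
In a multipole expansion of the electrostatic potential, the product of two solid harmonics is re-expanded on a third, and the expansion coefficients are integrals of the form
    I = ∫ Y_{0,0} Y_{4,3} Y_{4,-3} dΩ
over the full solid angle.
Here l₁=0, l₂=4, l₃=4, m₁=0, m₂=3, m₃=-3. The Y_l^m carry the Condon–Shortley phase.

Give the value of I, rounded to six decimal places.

-0.282095

Rules hold: Σm=0, L=8 even, 4≤4≤4.
N = 1·9·9 = 81
Δ = 0!·0!·8!/9! = 1/9
Racah Σ t=0..0: t=0:+1/576 = 1/576
⇒ 3j(0 4 4; 0 0 0)² = 1/9, sgn +1
Racah Σ t=0..0: t=0:+1/5040 = 1/5040
⇒ 3j(0 4 4; 0 3 -3)² = 1/9, sgn -1
4πI² = N·(3j₀)²·(3jₘ)² = 1/1
I = -1·√(1/4π) = -0.28209479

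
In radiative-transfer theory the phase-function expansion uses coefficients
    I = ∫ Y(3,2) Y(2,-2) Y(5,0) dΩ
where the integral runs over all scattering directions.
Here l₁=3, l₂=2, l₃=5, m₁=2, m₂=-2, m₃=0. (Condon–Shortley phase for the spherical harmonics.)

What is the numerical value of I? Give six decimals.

0.053579

Rules hold: Σm=0, L=10 even, 1≤5≤5.
N = 7·5·11 = 385
Δ = 0!·6!·4!/11! = 1/2310
Racah Σ t=0..0: t=0:+1/144 = 1/144
⇒ 3j(3 2 5; 0 0 0)² = 10/231, sgn -1
Racah Σ t=0..0: t=0:+1/2880 = 1/2880
⇒ 3j(3 2 5; 2 -2 0)² = 1/462, sgn -1
4πI² = N·(3j₀)²·(3jₘ)² = 25/693
I = +1·√(0.036075/4π) = 0.05357948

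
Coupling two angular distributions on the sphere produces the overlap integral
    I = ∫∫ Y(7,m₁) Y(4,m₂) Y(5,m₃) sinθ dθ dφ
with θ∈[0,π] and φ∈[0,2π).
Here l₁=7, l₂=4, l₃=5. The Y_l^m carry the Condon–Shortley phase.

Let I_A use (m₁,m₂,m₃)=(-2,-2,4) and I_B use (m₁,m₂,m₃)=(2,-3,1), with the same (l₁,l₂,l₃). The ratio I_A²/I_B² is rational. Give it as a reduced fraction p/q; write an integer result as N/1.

4374/5929

l's match ⇒ only the (l;m) 3-j factors differ between A and B.
A: triangle coeff Δ(7,4,5) = 1/6126120; Σ_t [1,2]: t=1:−1/4838400 t=2:+1/483840 = 1/537600; (3j)²=2187/170170 [(7 4 5; -2 -2 4)], sign=-1
B: triangle coeff Δ(7,4,5) = 1/6126120; Σ_t [0,1]: t=0:+1/518400 t=1:−1/138240 = -11/2073600; (3j)²=77/4420 [(7 4 5; 2 -3 1)], sign=-1
I_A²/I_B² = (2187/170170)/(77/4420) = 4374/5929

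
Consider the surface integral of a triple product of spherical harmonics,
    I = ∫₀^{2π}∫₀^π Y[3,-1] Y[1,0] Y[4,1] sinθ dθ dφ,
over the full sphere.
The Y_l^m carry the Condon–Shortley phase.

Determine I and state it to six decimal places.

m-sum 0 ✓  L=8 even ✓  2≤4≤4 ✓
Π(2lᵢ+1) = 7×3×9 = 189
triangle coeff Δ(3,1,4) = 1/252
Σ_t [0,0]: t=0:+1/36 = 1/36
(3j)²=4/63 [(3 1 4; 0 0 0)], sign=+1
Σ_t [0,0]: t=0:+1/48 = 1/48
(3j)²=5/84 [(3 1 4; -1 0 1)], sign=-1
⇒ 4πI² = 5/7
I = (-1)√(5/7/(4π)) = -0.23841361

-0.238414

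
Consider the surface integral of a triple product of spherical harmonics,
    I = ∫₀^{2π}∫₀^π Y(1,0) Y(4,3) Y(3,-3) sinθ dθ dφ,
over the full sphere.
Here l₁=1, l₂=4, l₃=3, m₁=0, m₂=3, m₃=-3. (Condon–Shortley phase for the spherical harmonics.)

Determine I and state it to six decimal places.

-0.162868

Checks pass: Σm=0; 8 even; l₃=3∈[3,5].
(2·1+1)(2·4+1)(2·3+1) = 189
Δ: 2! 0! 6! / 9! → 1/252
sum: t=1:−1/36 = -1/36
3j²(1 4 3; 0 0 0) = Δ·Π!·Σ² = 4/63  (sign +1)
sum: t=1:−1/720 = -1/720
3j²(1 4 3; 0 3 -3) = Δ·Π!·Σ² = 1/36  (sign -1)
combine: 4πI² = 189·4/63·1/36 = 1/3
take √, sign -1: I = -0.16286750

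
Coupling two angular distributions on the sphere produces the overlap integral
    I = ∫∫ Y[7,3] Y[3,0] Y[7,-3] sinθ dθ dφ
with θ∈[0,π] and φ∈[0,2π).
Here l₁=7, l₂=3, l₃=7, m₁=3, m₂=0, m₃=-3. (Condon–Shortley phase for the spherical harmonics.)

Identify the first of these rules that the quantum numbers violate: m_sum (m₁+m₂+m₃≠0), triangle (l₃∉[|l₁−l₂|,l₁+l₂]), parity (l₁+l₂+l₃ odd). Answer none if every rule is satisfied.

azimuthal sum: 3 + 0 − 3 = 0  ✓
4 ≤ 7 ≤ 10 (triangle on l)  ✓
L = 7 + 3 + 7 = 17 (odd)  ✗

parity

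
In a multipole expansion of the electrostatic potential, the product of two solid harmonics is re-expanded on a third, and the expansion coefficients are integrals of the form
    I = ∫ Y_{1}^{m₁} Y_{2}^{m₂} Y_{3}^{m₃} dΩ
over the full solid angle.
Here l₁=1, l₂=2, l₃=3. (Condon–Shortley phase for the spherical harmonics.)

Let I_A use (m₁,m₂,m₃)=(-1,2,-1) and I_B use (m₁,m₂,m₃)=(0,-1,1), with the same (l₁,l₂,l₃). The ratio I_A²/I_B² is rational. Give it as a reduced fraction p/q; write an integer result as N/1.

1/8

Shared (l₁,l₂,l₃)=(1,2,3): N and (l;000)² cancel in I_A²/I_B².
A: Δ = 0!·2!·4!/7! = 1/105; Racah Σ t=0..0: t=0:+1/48 = 1/48; ⇒ 3j(1 2 3; -1 2 -1)² = 1/105, sgn +1
B: Δ = 0!·2!·4!/7! = 1/105; Racah Σ t=0..0: t=0:+1/6 = 1/6; ⇒ 3j(1 2 3; 0 -1 1)² = 8/105, sgn +1
I_A²/I_B² = (1/105)/(8/105) = 1/8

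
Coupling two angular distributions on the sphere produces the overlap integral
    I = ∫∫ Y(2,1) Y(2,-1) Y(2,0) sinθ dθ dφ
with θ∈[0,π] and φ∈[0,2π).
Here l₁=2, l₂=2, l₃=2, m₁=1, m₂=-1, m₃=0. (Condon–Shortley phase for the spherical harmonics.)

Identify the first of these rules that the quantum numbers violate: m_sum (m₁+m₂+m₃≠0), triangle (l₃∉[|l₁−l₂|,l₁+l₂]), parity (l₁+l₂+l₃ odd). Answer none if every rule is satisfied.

none

m₁+m₂+m₃ = 1 − 1 + 0 = 0  ✓
triangle: |2−2|=0 ≤ l₃=2 ≤ 2+2=4  ✓
parity: l₁+l₂+l₃ = 6 is even  ✓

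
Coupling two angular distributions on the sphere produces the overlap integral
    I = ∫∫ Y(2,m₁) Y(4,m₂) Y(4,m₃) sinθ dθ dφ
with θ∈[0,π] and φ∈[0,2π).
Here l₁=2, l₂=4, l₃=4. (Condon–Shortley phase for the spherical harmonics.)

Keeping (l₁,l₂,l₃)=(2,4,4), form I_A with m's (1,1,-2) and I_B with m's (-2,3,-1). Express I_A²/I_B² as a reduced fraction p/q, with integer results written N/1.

l's match ⇒ only the (l;m) 3-j factors differ between A and B.
A: triangle coeff Δ(2,4,4) = 1/13860; Σ_t [0,1]: t=0:+1/240 t=1:−1/96 = -1/160; (3j)²=27/1540 [(2 4 4; 1 1 -2)], sign=-1
B: triangle coeff Δ(2,4,4) = 1/13860; Σ_t [2,2]: t=2:+1/480 = 1/480; (3j)²=3/110 [(2 4 4; -2 3 -1)], sign=-1
I_A²/I_B² = (27/1540)/(3/110) = 9/14

9/14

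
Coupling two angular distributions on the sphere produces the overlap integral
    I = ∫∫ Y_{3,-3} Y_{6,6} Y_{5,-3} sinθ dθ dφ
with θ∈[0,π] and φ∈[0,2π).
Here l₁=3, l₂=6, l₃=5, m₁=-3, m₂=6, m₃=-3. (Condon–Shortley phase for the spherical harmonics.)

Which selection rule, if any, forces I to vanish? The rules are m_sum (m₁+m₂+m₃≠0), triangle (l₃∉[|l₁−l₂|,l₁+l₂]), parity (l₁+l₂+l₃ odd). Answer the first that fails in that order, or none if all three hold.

m₁+m₂+m₃ = -3 + 6 − 3 = 0  ✓
triangle: |3−6|=3 ≤ l₃=5 ≤ 3+6=9  ✓
parity: l₁+l₂+l₃ = 14 is even  ✓

none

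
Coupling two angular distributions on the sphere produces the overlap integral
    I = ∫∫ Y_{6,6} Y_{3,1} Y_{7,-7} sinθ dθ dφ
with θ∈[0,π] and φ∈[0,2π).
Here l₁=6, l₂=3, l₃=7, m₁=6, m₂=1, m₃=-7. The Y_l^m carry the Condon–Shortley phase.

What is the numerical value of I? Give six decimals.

Rules hold: Σm=0, L=16 even, 3≤7≤9.
N = 13·7·15 = 1365
Δ = 2!·10!·4!/17! = 1/2042040
Racah Σ t=0..2: t=0:+1/207360 t=1:−1/57600 t=2:+1/207360 = -1/129600
⇒ 3j(6 3 7; 0 0 0)² = 168/12155, sgn +1
Racah Σ t=0..0: t=0:+1/174182400 = 1/174182400
⇒ 3j(6 3 7; 6 1 -7)² = 11/340, sgn +1
4πI² = N·(3j₀)²·(3jₘ)² = 882/1445
I = +1·√(0.610381/4π) = 0.22039180

0.220392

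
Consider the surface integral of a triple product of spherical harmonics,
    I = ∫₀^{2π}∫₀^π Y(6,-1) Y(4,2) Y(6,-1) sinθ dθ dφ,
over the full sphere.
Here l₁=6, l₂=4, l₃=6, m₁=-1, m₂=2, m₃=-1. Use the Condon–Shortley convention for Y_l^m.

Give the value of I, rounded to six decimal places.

m-sum 0 ✓  L=16 even ✓  2≤6≤10 ✓
Π(2lᵢ+1) = 13×9×13 = 1521
triangle coeff Δ(6,4,6) = 1/15315300
Σ_t [0,4]: t=0:+1/829440 t=1:−1/25920 t=2:+1/9216 t=3:−1/25920 t=4:+1/829440 = 7/207360
(3j)²=28/2431 [(6 4 6; 0 0 0)], sign=+1
Σ_t [2,4]: t=2:+1/69120 t=3:−1/20736 t=4:+1/69120 = -1/51840
(3j)²=280/21879 [(6 4 6; -1 2 -1)], sign=+1
⇒ 4πI² = 7840/34969
I = (+1)√(7840/34969/(4π)) = 0.13357079

0.133571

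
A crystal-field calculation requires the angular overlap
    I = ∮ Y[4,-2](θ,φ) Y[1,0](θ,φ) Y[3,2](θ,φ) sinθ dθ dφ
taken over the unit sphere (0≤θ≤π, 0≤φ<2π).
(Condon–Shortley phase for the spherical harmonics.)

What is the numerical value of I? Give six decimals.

m-sum 0 ✓  L=8 even ✓  3≤3≤5 ✓
Π(2lᵢ+1) = 9×3×7 = 189
triangle coeff Δ(4,1,3) = 1/252
Σ_t [1,1]: t=1:−1/36 = -1/36
(3j)²=4/63 [(4 1 3; 0 0 0)], sign=+1
Σ_t [1,1]: t=1:−1/120 = -1/120
(3j)²=1/21 [(4 1 3; -2 0 2)], sign=+1
⇒ 4πI² = 4/7
I = (+1)√(4/7/(4π)) = 0.21324362

0.213244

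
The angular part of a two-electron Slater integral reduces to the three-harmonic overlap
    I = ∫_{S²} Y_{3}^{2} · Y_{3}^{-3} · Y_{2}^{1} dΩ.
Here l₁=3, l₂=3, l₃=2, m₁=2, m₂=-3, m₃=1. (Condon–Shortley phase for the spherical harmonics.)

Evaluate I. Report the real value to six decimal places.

m-sum 0 ✓  L=8 even ✓  0≤2≤6 ✓
Π(2lᵢ+1) = 7×7×5 = 245
triangle coeff Δ(3,3,2) = 1/3780
Σ_t [1,3]: t=1:−1/24 t=2:+1/4 t=3:−1/24 = 1/6
(3j)²=4/105 [(3 3 2; 0 0 0)], sign=+1
Σ_t [0,0]: t=0:+1/48 = 1/48
(3j)²=5/84 [(3 3 2; 2 -3 1)], sign=-1
⇒ 4πI² = 5/9
I = (-1)√(5/9/(4π)) = -0.21026104

-0.210261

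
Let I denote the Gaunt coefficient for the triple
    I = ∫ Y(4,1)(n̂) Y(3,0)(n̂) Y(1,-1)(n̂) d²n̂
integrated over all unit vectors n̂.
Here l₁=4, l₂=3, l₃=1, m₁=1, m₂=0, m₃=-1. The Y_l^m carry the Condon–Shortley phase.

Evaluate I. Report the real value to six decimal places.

Rules hold: Σm=0, L=8 even, 1≤1≤7.
N = 9·7·3 = 189
Δ = 6!·2!·0!/9! = 1/252
Racah Σ t=3..3: t=3:−1/36 = -1/36
⇒ 3j(4 3 1; 0 0 0)² = 4/63, sgn +1
Racah Σ t=3..3: t=3:−1/72 = -1/72
⇒ 3j(4 3 1; 1 0 -1)² = 5/126, sgn -1
4πI² = N·(3j₀)²·(3jₘ)² = 10/21
I = -1·√(0.47619/4π) = -0.19466390

-0.194664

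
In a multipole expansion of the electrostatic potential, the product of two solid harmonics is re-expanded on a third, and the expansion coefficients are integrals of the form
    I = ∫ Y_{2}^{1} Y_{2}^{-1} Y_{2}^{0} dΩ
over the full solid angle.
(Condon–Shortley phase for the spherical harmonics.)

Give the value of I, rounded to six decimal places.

-0.090112

m-sum 0 ✓  L=6 even ✓  0≤2≤4 ✓
Π(2lᵢ+1) = 5×5×5 = 125
triangle coeff Δ(2,2,2) = 1/630
Σ_t [0,2]: t=0:+1/8 t=1:−1/1 t=2:+1/8 = -3/4
(3j)²=2/35 [(2 2 2; 0 0 0)], sign=-1
Σ_t [0,1]: t=0:+1/2 t=1:−1/4 = 1/4
(3j)²=1/70 [(2 2 2; 1 -1 0)], sign=+1
⇒ 4πI² = 5/49
I = (-1)√(5/49/(4π)) = -0.09011188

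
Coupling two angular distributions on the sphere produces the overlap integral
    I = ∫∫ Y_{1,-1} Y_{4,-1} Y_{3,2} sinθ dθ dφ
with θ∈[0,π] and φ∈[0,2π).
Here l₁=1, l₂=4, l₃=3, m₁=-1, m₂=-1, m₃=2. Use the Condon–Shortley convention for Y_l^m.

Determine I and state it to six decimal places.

Checks pass: Σm=0; 8 even; l₃=3∈[3,5].
(2·1+1)(2·4+1)(2·3+1) = 189
Δ: 2! 0! 6! / 9! → 1/252
sum: t=1:−1/36 = -1/36
3j²(1 4 3; 0 0 0) = Δ·Π!·Σ² = 4/63  (sign +1)
sum: t=2:+1/240 = 1/240
3j²(1 4 3; -1 -1 2) = Δ·Π!·Σ² = 1/84  (sign -1)
combine: 4πI² = 189·4/63·1/84 = 1/7
take √, sign -1: I = -0.10662181

-0.106622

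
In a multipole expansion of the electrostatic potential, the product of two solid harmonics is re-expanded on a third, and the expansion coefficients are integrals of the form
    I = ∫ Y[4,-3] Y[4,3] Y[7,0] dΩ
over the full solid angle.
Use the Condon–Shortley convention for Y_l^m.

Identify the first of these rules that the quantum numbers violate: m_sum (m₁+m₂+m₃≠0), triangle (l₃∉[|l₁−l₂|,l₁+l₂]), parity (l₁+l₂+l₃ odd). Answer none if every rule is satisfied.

Σmᵢ = 0  ✓
l₃∈[|l₁−l₂|,l₁+l₂]=[0,8], have l₃=7  ✓
Σlᵢ = 15 ⇒ odd  ✗

parity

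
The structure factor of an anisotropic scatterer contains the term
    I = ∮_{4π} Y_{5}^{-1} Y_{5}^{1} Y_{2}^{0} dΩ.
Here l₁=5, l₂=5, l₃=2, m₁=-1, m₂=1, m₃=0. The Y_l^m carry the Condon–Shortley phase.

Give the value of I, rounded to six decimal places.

-0.145565

Rules hold: Σm=0, L=12 even, 0≤2≤10.
N = 11·11·5 = 605
Δ = 8!·2!·2!/13! = 1/38610
Racah Σ t=3..5: t=3:−1/2880 t=4:+1/576 t=5:−1/2880 = 1/960
⇒ 3j(5 5 2; 0 0 0)² = 10/429, sgn +1
Racah Σ t=4..6: t=4:+1/2304 t=5:−1/720 t=6:+1/5760 = -1/1280
⇒ 3j(5 5 2; -1 1 0)² = 27/1430, sgn -1
4πI² = N·(3j₀)²·(3jₘ)² = 45/169
I = -1·√(0.266272/4π) = -0.14556534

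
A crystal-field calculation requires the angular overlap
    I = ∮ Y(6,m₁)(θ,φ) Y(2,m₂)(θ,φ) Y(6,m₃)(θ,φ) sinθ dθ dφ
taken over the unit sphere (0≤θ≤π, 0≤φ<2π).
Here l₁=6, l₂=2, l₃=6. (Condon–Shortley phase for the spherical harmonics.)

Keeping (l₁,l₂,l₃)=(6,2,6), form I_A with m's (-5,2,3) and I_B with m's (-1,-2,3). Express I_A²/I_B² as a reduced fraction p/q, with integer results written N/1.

Same 6,2,6: normalisation and zero-m 3j drop out of the ratio.
A: Δ: 2! 10! 2! / 15! → 1/90090; sum: t=2:+1/1451520 = 1/1451520; 3j²(6 2 6; -5 2 3) = Δ·Π!·Σ² = 1/91  (sign -1)
B: Δ: 2! 10! 2! / 15! → 1/90090; sum: t=0:+1/120960 = 1/120960; 3j²(6 2 6; -1 -2 3) = Δ·Π!·Σ² = 24/1001  (sign -1)
I_A²/I_B² = (1/91)/(24/1001) = 11/24

11/24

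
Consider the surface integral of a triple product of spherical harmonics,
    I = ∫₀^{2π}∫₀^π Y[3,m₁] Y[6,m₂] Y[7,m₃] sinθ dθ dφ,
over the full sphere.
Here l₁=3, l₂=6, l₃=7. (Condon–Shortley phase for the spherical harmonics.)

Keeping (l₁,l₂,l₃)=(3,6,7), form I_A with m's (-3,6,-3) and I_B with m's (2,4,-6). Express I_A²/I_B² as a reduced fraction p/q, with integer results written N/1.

9/416

l's match ⇒ only the (l;m) 3-j factors differ between A and B.
A: triangle coeff Δ(3,6,7) = 1/2042040; Σ_t [2,2]: t=2:+1/174182400 = 1/174182400; (3j)²=3/6188 [(3 6 7; -3 6 -3)], sign=+1
B: triangle coeff Δ(3,6,7) = 1/2042040; Σ_t [0,1]: t=0:+1/43545600 t=1:−1/8709120 = -1/10886400; (3j)²=8/357 [(3 6 7; 2 4 -6)], sign=+1
I_A²/I_B² = (3/6188)/(8/357) = 9/416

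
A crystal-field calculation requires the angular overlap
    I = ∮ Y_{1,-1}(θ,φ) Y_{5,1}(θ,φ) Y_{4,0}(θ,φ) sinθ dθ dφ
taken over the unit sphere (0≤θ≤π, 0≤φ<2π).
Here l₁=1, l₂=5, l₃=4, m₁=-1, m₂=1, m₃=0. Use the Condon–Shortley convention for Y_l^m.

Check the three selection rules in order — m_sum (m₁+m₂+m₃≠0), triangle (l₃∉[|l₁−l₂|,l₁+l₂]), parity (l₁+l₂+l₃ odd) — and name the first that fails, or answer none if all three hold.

none

m₁+m₂+m₃ = -1 + 1 + 0 = 0  ✓
triangle: |1−5|=4 ≤ l₃=4 ≤ 1+5=6  ✓
parity: l₁+l₂+l₃ = 10 is even  ✓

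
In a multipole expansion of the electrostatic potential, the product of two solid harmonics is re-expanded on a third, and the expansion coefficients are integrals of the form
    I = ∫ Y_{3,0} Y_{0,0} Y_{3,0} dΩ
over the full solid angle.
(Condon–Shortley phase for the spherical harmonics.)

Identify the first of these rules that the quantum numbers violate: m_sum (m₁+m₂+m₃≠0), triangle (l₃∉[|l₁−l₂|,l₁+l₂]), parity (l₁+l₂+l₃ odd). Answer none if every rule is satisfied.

none

m₁+m₂+m₃ = 0 + 0 + 0 = 0  ✓
triangle: |3−0|=3 ≤ l₃=3 ≤ 3+0=3  ✓
parity: l₁+l₂+l₃ = 6 is even  ✓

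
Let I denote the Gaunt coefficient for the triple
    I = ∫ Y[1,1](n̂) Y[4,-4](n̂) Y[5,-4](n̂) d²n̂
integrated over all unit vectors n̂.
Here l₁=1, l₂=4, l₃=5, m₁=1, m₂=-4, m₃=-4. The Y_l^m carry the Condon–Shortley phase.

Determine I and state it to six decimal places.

Σmᵢ = -7 ≠ 0, so the φ-integral vanishes; I = 0

0.000000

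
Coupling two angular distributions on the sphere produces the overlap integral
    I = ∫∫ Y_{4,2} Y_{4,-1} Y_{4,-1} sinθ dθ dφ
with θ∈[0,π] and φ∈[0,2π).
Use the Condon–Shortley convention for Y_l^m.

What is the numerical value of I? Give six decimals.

0.144370

m-sum 0 ✓  L=12 even ✓  0≤4≤8 ✓
Π(2lᵢ+1) = 9×9×9 = 729
triangle coeff Δ(4,4,4) = 1/450450
Σ_t [0,4]: t=0:+1/13824 t=1:−1/216 t=2:+1/64 t=3:−1/216 t=4:+1/13824 = 5/768
(3j)²=18/1001 [(4 4 4; 0 0 0)], sign=+1
Σ_t [0,2]: t=0:+1/576 t=1:−1/144 t=2:+1/576 = -1/288
(3j)²=20/1001 [(4 4 4; 2 -1 -1)], sign=+1
⇒ 4πI² = 262440/1002001
I = (+1)√(262440/1002001/(4π)) = 0.14436968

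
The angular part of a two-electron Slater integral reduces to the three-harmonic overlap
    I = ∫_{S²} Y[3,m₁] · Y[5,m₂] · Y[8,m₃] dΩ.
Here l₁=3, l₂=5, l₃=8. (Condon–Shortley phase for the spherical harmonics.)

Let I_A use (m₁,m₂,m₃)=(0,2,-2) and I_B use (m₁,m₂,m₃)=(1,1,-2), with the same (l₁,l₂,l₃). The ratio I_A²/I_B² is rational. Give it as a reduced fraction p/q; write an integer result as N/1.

Shared (l₁,l₂,l₃)=(3,5,8): N and (l;000)² cancel in I_A²/I_B².
A: Δ = 0!·6!·10!/17! = 1/136136; Racah Σ t=0..0: t=0:+1/1088640 = 1/1088640; ⇒ 3j(3 5 8; 0 2 -2)² = 300/17017, sgn +1
B: Δ = 0!·6!·10!/17! = 1/136136; Racah Σ t=0..0: t=0:+1/829440 = 1/829440; ⇒ 3j(3 5 8; 1 1 -2)² = 225/9724, sgn +1
I_A²/I_B² = (300/17017)/(225/9724) = 16/21

16/21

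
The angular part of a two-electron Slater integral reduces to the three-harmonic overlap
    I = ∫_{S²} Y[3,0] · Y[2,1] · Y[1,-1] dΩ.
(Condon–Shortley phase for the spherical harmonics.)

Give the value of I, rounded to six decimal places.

0.143048

m-sum 0 ✓  L=6 even ✓  1≤1≤5 ✓
Π(2lᵢ+1) = 7×5×3 = 105
triangle coeff Δ(3,2,1) = 1/105
Σ_t [2,2]: t=2:+1/4 = 1/4
(3j)²=3/35 [(3 2 1; 0 0 0)], sign=-1
Σ_t [3,3]: t=3:−1/12 = -1/12
(3j)²=1/35 [(3 2 1; 0 1 -1)], sign=-1
⇒ 4πI² = 9/35
I = (+1)√(9/35/(4π)) = 0.14304817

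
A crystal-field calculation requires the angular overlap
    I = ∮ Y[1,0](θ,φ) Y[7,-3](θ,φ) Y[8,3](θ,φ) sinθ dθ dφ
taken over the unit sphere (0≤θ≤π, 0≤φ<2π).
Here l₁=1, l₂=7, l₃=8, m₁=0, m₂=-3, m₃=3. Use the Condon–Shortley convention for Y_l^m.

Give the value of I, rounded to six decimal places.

-0.226917

m-sum 0 ✓  L=16 even ✓  6≤8≤8 ✓
Π(2lᵢ+1) = 3×15×17 = 765
triangle coeff Δ(1,7,8) = 1/2040
Σ_t [0,0]: t=0:+1/25401600 = 1/25401600
(3j)²=8/255 [(1 7 8; 0 0 0)], sign=+1
Σ_t [0,0]: t=0:+1/87091200 = 1/87091200
(3j)²=11/408 [(1 7 8; 0 -3 3)], sign=-1
⇒ 4πI² = 11/17
I = (-1)√(11/17/(4π)) = -0.22691696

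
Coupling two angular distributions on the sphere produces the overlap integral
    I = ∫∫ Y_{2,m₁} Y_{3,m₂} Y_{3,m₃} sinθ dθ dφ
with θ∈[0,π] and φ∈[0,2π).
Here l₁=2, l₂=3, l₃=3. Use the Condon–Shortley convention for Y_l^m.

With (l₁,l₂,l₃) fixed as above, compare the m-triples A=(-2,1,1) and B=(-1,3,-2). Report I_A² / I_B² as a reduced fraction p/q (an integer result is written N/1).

Shared (l₁,l₂,l₃)=(2,3,3): N and (l;000)² cancel in I_A²/I_B².
A: Δ = 2!·2!·4!/9! = 1/3780; Racah Σ t=2..2: t=2:+1/16 = 1/16; ⇒ 3j(2 3 3; -2 1 1)² = 2/35, sgn +1
B: Δ = 2!·2!·4!/9! = 1/3780; Racah Σ t=2..2: t=2:+1/48 = 1/48; ⇒ 3j(2 3 3; -1 3 -2)² = 5/84, sgn -1
I_A²/I_B² = (2/35)/(5/84) = 24/25

24/25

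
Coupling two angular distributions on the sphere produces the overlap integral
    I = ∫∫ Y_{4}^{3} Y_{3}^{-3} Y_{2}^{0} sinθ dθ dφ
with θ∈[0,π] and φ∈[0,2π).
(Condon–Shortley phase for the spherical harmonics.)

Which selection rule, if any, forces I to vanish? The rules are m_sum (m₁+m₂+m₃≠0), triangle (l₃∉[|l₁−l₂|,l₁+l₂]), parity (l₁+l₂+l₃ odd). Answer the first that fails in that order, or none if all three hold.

Σmᵢ = 0  ✓
l₃∈[|l₁−l₂|,l₁+l₂]=[1,7], have l₃=2  ✓
Σlᵢ = 9 ⇒ odd  ✗

parity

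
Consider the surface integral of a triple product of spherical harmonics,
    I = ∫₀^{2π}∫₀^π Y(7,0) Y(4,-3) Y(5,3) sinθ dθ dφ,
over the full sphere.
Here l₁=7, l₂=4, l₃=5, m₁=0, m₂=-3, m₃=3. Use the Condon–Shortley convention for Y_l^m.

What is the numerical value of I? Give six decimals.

m-sum 0 ✓  L=16 even ✓  3≤5≤11 ✓
Π(2lᵢ+1) = 15×9×11 = 1485
triangle coeff Δ(7,4,5) = 1/6126120
Σ_t [2,4]: t=2:+1/69120 t=3:−1/20736 t=4:+1/69120 = -1/51840
(3j)²=280/21879 [(7 4 5; 0 0 0)], sign=+1
Σ_t [0,1]: t=0:+1/3628800 t=1:−1/345600 = -19/7257600
(3j)²=2527/218790 [(7 4 5; 0 -3 3)], sign=-1
⇒ 4πI² = 353780/1611753
I = (-1)√(353780/1611753/(4π)) = -0.13216378

-0.132164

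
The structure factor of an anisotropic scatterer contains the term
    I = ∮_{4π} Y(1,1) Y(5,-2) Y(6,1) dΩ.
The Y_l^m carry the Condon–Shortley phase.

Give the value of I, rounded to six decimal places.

m-sum 0 ✓  L=12 even ✓  4≤6≤6 ✓
Π(2lᵢ+1) = 3×11×13 = 429
triangle coeff Δ(1,5,6) = 1/858
Σ_t [0,0]: t=0:+1/14400 = 1/14400
(3j)²=6/143 [(1 5 6; 0 0 0)], sign=+1
Σ_t [0,0]: t=0:+1/60480 = 1/60480
(3j)²=5/429 [(1 5 6; 1 -2 1)], sign=-1
⇒ 4πI² = 30/143
I = (-1)√(30/143/(4π)) = -0.12920749

-0.129207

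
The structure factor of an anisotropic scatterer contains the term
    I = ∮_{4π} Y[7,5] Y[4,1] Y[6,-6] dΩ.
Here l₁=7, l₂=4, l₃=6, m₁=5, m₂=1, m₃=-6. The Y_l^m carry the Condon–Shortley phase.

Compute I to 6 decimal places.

0.000000

l₁+l₂+l₃=17 is odd: 3j(l;000)=0 ⇒ I=0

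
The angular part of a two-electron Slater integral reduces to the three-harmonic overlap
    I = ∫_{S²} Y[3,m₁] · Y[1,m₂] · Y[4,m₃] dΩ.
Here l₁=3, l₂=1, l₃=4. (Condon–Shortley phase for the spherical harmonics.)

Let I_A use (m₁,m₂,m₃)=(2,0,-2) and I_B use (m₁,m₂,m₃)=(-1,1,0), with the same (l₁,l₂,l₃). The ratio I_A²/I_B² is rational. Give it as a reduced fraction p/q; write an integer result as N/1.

2/1

Same 3,1,4: normalisation and zero-m 3j drop out of the ratio.
A: Δ: 0! 6! 2! / 9! → 1/252; sum: t=0:+1/120 = 1/120; 3j²(3 1 4; 2 0 -2) = Δ·Π!·Σ² = 1/21  (sign +1)
B: Δ: 0! 6! 2! / 9! → 1/252; sum: t=0:+1/96 = 1/96; 3j²(3 1 4; -1 1 0) = Δ·Π!·Σ² = 1/42  (sign +1)
I_A²/I_B² = (1/21)/(1/42) = 2/1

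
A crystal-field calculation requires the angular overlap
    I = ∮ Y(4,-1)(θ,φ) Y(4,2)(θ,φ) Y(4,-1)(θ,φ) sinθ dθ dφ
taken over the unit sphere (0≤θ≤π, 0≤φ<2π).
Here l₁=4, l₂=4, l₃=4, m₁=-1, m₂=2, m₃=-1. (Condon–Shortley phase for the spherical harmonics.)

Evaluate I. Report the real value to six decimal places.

Checks pass: Σm=0; 12 even; l₃=4∈[0,8].
(2·4+1)(2·4+1)(2·4+1) = 729
Δ: 4! 4! 4! / 13! → 1/450450
sum: t=0:+1/13824 t=1:−1/216 t=2:+1/64 t=3:−1/216 t=4:+1/13824 = 5/768
3j²(4 4 4; 0 0 0) = Δ·Π!·Σ² = 18/1001  (sign +1)
sum: t=2:+1/576 t=3:−1/144 t=4:+1/576 = -1/288
3j²(4 4 4; -1 2 -1) = Δ·Π!·Σ² = 20/1001  (sign +1)
combine: 4πI² = 729·18/1001·20/1001 = 262440/1002001
take √, sign +1: I = 0.14436968

0.144370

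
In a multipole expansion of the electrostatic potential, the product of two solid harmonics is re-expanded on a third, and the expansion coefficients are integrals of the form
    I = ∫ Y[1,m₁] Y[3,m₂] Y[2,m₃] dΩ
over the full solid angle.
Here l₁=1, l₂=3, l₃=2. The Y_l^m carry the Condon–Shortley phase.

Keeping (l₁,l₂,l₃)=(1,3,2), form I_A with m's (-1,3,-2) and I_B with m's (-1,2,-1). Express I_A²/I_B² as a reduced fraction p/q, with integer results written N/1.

3/2

Same 1,3,2: normalisation and zero-m 3j drop out of the ratio.
A: Δ: 2! 0! 4! / 7! → 1/105; sum: t=2:+1/48 = 1/48; 3j²(1 3 2; -1 3 -2) = Δ·Π!·Σ² = 1/7  (sign +1)
B: Δ: 2! 0! 4! / 7! → 1/105; sum: t=2:+1/12 = 1/12; 3j²(1 3 2; -1 2 -1) = Δ·Π!·Σ² = 2/21  (sign -1)
I_A²/I_B² = (1/7)/(2/21) = 3/2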